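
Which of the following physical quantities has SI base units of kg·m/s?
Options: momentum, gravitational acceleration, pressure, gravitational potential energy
Checking the SI base units of each option:
  momentum (p = mv): kg·m/s  ✓ matches
  gravitational acceleration (g = GM/r²): m/s²  ✗
  pressure (P = F/A): kg/(m·s²)  ✗
  gravitational potential energy (U = -GMm/r): kg·m²/s²  ✗

Only momentum has units kg·m/s.

Answer: momentum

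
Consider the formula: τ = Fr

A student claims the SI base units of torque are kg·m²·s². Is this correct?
Units of each symbol in τ = Fr:
  F (force): kg·m/s²
  r (lever arm): m

Multiplying the contributions: [kg·m/s²] · [m]
Adding exponents of each base unit: kg: 1, m: 2, s: -2
SI base units of torque: kg·m²/s²

The claimed units kg·m²·s² (exponents kg: 1, m: 2, s: 2) do not match the derived units kg·m²/s² (exponents kg: 1, m: 2, s: -2), so the claim is incorrect.

Answer: No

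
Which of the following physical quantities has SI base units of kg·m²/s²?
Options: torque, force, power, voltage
Checking the SI base units of each option:
  torque (τ = Fr): kg·m²/s²  ✓ matches
  force (F = ma): kg·m/s²  ✗
  power (P = W/t): kg·m²/s³  ✗
  voltage (V = IR): kg·m²/(s³·A)  ✗

Only torque has units kg·m²/s².

Answer: torque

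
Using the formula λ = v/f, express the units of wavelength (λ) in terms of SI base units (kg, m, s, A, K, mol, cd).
Units of each symbol in λ = v/f:
  v (wave speed): m/s
  f (frequency): 1/s  → in the denominator, contributes s

Multiplying the contributions: [m/s] · [s]
Adding exponents of each base unit: m: 1
SI base units of wavelength: m

Answer: m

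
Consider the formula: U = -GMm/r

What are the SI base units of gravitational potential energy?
Units of each symbol in U = -GMm/r:
  G (gravitational constant): m³/(kg·s²)
  M (mass): kg
  m (mass): kg
  r (distance): m  → in the denominator, contributes 1/m
  The minus sign does not affect the units.

Multiplying the contributions: [m³/(kg·s²)] · [kg] · [kg] · [1/m]
Adding exponents of each base unit: kg: 1, m: 2, s: -2
SI base units of gravitational potential energy: kg·m²/s²

Answer: kg·m²/s²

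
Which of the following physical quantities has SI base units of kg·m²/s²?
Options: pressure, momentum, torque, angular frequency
Checking the SI base units of each option:
  pressure (P = F/A): kg/(m·s²)  ✗
  momentum (p = mv): kg·m/s  ✗
  torque (τ = Fr): kg·m²/s²  ✓ matches
  angular frequency (ω = 2πf): 1/s  ✗

Only torque has units kg·m²/s².

Answer: torque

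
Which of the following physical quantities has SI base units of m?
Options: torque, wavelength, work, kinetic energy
Checking the SI base units of each option:
  torque (τ = Fr): kg·m²/s²  ✗
  wavelength (λ = v/f): m  ✓ matches
  work (W = Fd): kg·m²/s²  ✗
  kinetic energy (E = ½mv²): kg·m²/s²  ✗

Only wavelength has units m.

Answer: wavelength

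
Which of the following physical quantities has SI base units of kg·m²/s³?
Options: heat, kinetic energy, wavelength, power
Checking the SI base units of each option:
  heat (Q = mcΔT): kg·m²/s²  ✗
  kinetic energy (E = ½mv²): kg·m²/s²  ✗
  wavelength (λ = v/f): m  ✗
  power (P = W/t): kg·m²/s³  ✓ matches

Only power has units kg·m²/s³.

Answer: power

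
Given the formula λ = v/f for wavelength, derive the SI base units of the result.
Units of each symbol in λ = v/f:
  v (wave speed): m/s
  f (frequency): 1/s  → in the denominator, contributes s

Multiplying the contributions: [m/s] · [s]
Adding exponents of each base unit: m: 1
SI base units of wavelength: m

Answer: m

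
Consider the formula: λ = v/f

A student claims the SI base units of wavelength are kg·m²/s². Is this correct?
Units of each symbol in λ = v/f:
  v (wave speed): m/s
  f (frequency): 1/s  → in the denominator, contributes s

Multiplying the contributions: [m/s] · [s]
Adding exponents of each base unit: m: 1
SI base units of wavelength: m

The claimed units kg·m²/s² (exponents kg: 1, m: 2, s: -2) do not match the derived units m (exponents m: 1), so the claim is incorrect.

Answer: No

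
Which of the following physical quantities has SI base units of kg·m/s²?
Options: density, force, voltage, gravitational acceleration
Checking the SI base units of each option:
  density (ρ = m/V): kg/m³  ✗
  force (F = ma): kg·m/s²  ✓ matches
  voltage (V = IR): kg·m²/(s³·A)  ✗
  gravitational acceleration (g = GM/r²): m/s²  ✗

Only force has units kg·m/s².

Answer: force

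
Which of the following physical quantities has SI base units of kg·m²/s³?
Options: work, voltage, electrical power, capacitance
Checking the SI base units of each option:
  work (W = Fd): kg·m²/s²  ✗
  voltage (V = IR): kg·m²/(s³·A)  ✗
  electrical power (P = IV): kg·m²/s³  ✓ matches
  capacitance (C = Q/V): s⁴·A²/(kg·m²)  ✗

Only electrical power has units kg·m²/s³.

Answer: electrical power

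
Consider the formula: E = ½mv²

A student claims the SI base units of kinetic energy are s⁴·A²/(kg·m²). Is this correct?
Units of each symbol in E = ½mv²:
  m (mass): kg
  v (speed): m/s  → to the power 2, contributes m²/s²
  The factor ½ is dimensionless.

Multiplying the contributions: [kg] · [m²/s²]
Adding exponents of each base unit: kg: 1, m: 2, s: -2
SI base units of kinetic energy: kg·m²/s²

The claimed units s⁴·A²/(kg·m²) (exponents kg: -1, m: -2, s: 4, A: 2) do not match the derived units kg·m²/s² (exponents kg: 1, m: 2, s: -2), so the claim is incorrect.

Answer: No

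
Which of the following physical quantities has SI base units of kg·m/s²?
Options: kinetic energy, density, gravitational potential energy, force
Checking the SI base units of each option:
  kinetic energy (E = ½mv²): kg·m²/s²  ✗
  density (ρ = m/V): kg/m³  ✗
  gravitational potential energy (U = -GMm/r): kg·m²/s²  ✗
  force (F = ma): kg·m/s²  ✓ matches

Only force has units kg·m/s².

Answer: force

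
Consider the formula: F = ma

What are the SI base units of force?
Units of each symbol in F = ma:
  m (mass): kg
  a (acceleration): m/s²

Multiplying the contributions: [kg] · [m/s²]
Adding exponents of each base unit: kg: 1, m: 1, s: -2
SI base units of force: kg·m/s²

Answer: kg·m/s²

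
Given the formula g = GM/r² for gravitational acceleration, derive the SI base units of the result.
Units of each symbol in g = GM/r²:
  G (gravitational constant): m³/(kg·s²)
  M (mass): kg
  r (distance): m  → to the power 2 in the denominator, contributes 1/m²

Multiplying the contributions: [m³/(kg·s²)] · [kg] · [1/m²]
Adding exponents of each base unit: m: 1, s: -2
SI base units of gravitational acceleration: m/s²

Answer: m/s²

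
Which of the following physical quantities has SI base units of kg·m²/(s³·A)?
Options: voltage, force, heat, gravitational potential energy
Checking the SI base units of each option:
  voltage (V = IR): kg·m²/(s³·A)  ✓ matches
  force (F = ma): kg·m/s²  ✗
  heat (Q = mcΔT): kg·m²/s²  ✗
  gravitational potential energy (U = -GMm/r): kg·m²/s²  ✗

Only voltage has units kg·m²/(s³·A).

Answer: voltage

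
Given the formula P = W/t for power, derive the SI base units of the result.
Units of each symbol in P = W/t:
  W (work): kg·m²/s²
  t (time): s  → in the denominator, contributes 1/s

Multiplying the contributions: [kg·m²/s²] · [1/s]
Adding exponents of each base unit: kg: 1, m: 2, s: -3
SI base units of power: kg·m²/s³

Answer: kg·m²/s³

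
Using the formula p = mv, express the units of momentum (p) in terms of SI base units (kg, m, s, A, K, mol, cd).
Units of each symbol in p = mv:
  m (mass): kg
  v (velocity): m/s

Multiplying the contributions: [kg] · [m/s]
Adding exponents of each base unit: kg: 1, m: 1, s: -1
SI base units of momentum: kg·m/s

Answer: kg·m/s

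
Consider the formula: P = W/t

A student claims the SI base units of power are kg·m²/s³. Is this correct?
Units of each symbol in P = W/t:
  W (work): kg·m²/s²
  t (time): s  → in the denominator, contributes 1/s

Multiplying the contributions: [kg·m²/s²] · [1/s]
Adding exponents of each base unit: kg: 1, m: 2, s: -3
SI base units of power: kg·m²/s³

The claimed units kg·m²/s³ match the derived units, so the claim is correct.

Answer: Yes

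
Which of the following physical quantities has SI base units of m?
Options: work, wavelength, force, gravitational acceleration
Checking the SI base units of each option:
  work (W = Fd): kg·m²/s²  ✗
  wavelength (λ = v/f): m  ✓ matches
  force (F = ma): kg·m/s²  ✗
  gravitational acceleration (g = GM/r²): m/s²  ✗

Only wavelength has units m.

Answer: wavelength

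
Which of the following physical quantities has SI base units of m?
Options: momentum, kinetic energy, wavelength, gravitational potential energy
Checking the SI base units of each option:
  momentum (p = mv): kg·m/s  ✗
  kinetic energy (E = ½mv²): kg·m²/s²  ✗
  wavelength (λ = v/f): m  ✓ matches
  gravitational potential energy (U = -GMm/r): kg·m²/s²  ✗

Only wavelength has units m.

Answer: wavelength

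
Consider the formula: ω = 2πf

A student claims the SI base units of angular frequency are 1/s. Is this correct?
Units of each symbol in ω = 2πf:
  f (frequency): 1/s
  The factor 2π is dimensionless.

Multiplying the contributions: [1/s]
Adding exponents of each base unit: s: -1
SI base units of angular frequency: 1/s

The claimed units 1/s match the derived units, so the claim is correct.

Answer: Yes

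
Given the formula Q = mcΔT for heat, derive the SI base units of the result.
Units of each symbol in Q = mcΔT:
  m (mass): kg
  c (specific heat capacity, in J/(kg·K)): m²/(s²·K)
  ΔT (temperature change): K

Multiplying the contributions: [kg] · [m²/(s²·K)] · [K]
Adding exponents of each base unit: kg: 1, m: 2, s: -2
SI base units of heat: kg·m²/s²

Answer: kg·m²/s²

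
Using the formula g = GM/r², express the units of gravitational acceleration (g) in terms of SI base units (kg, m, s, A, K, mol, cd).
Units of each symbol in g = GM/r²:
  G (gravitational constant): m³/(kg·s²)
  M (mass): kg
  r (distance): m  → to the power 2 in the denominator, contributes 1/m²

Multiplying the contributions: [m³/(kg·s²)] · [kg] · [1/m²]
Adding exponents of each base unit: m: 1, s: -2
SI base units of gravitational acceleration: m/s²

Answer: m/s²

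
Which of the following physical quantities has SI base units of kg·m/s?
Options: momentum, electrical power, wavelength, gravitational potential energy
Checking the SI base units of each option:
  momentum (p = mv): kg·m/s  ✓ matches
  electrical power (P = IV): kg·m²/s³  ✗
  wavelength (λ = v/f): m  ✗
  gravitational potential energy (U = -GMm/r): kg·m²/s²  ✗

Only momentum has units kg·m/s.

Answer: momentum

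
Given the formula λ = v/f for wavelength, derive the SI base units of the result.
Units of each symbol in λ = v/f:
  v (wave speed): m/s
  f (frequency): 1/s  → in the denominator, contributes s

Multiplying the contributions: [m/s] · [s]
Adding exponents of each base unit: m: 1
SI base units of wavelength: m

Answer: m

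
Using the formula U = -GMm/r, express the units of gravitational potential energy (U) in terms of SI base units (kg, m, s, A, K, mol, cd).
Units of each symbol in U = -GMm/r:
  G (gravitational constant): m³/(kg·s²)
  M (mass): kg
  m (mass): kg
  r (distance): m  → in the denominator, contributes 1/m
  The minus sign does not affect the units.

Multiplying the contributions: [m³/(kg·s²)] · [kg] · [kg] · [1/m]
Adding exponents of each base unit: kg: 1, m: 2, s: -2
SI base units of gravitational potential energy: kg·m²/s²

Answer: kg·m²/s²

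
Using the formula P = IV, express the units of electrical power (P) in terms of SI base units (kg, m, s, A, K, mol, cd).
Units of each symbol in P = IV:
  I (current): A
  V (voltage, in volts): kg·m²/(s³·A)

Multiplying the contributions: [A] · [kg·m²/(s³·A)]
Adding exponents of each base unit: kg: 1, m: 2, s: -3
SI base units of electrical power: kg·m²/s³

Answer: kg·m²/s³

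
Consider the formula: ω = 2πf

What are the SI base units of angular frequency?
Units of each symbol in ω = 2πf:
  f (frequency): 1/s
  The factor 2π is dimensionless.

Multiplying the contributions: [1/s]
Adding exponents of each base unit: s: -1
SI base units of angular frequency: 1/s

Answer: 1/s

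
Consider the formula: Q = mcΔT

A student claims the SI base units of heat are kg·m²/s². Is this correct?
Units of each symbol in Q = mcΔT:
  m (mass): kg
  c (specific heat capacity, in J/(kg·K)): m²/(s²·K)
  ΔT (temperature change): K

Multiplying the contributions: [kg] · [m²/(s²·K)] · [K]
Adding exponents of each base unit: kg: 1, m: 2, s: -2
SI base units of heat: kg·m²/s²

The claimed units kg·m²/s² match the derived units, so the claim is correct.

Answer: Yes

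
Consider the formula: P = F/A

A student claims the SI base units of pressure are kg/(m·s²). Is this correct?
Units of each symbol in P = F/A:
  F (force): kg·m/s²
  A (area): m²  → in the denominator, contributes 1/m²

Multiplying the contributions: [kg·m/s²] · [1/m²]
Adding exponents of each base unit: kg: 1, m: -1, s: -2
SI base units of pressure: kg/(m·s²)

The claimed units kg/(m·s²) match the derived units, so the claim is correct.

Answer: Yes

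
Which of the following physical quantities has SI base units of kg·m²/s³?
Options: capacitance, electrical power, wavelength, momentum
Checking the SI base units of each option:
  capacitance (C = Q/V): s⁴·A²/(kg·m²)  ✗
  electrical power (P = IV): kg·m²/s³  ✓ matches
  wavelength (λ = v/f): m  ✗
  momentum (p = mv): kg·m/s  ✗

Only electrical power has units kg·m²/s³.

Answer: electrical power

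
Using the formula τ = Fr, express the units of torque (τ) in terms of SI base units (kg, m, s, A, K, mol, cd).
Units of each symbol in τ = Fr:
  F (force): kg·m/s²
  r (lever arm): m

Multiplying the contributions: [kg·m/s²] · [m]
Adding exponents of each base unit: kg: 1, m: 2, s: -2
SI base units of torque: kg·m²/s²

Answer: kg·m²/s²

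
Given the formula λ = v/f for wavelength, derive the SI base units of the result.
Units of each symbol in λ = v/f:
  v (wave speed): m/s
  f (frequency): 1/s  → in the denominator, contributes s

Multiplying the contributions: [m/s] · [s]
Adding exponents of each base unit: m: 1
SI base units of wavelength: m

Answer: m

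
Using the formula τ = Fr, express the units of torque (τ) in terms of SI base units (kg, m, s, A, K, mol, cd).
Units of each symbol in τ = Fr:
  F (force): kg·m/s²
  r (lever arm): m

Multiplying the contributions: [kg·m/s²] · [m]
Adding exponents of each base unit: kg: 1, m: 2, s: -2
SI base units of torque: kg·m²/s²

Answer: kg·m²/s²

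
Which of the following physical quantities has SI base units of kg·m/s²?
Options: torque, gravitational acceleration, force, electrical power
Checking the SI base units of each option:
  torque (τ = Fr): kg·m²/s²  ✗
  gravitational acceleration (g = GM/r²): m/s²  ✗
  force (F = ma): kg·m/s²  ✓ matches
  electrical power (P = IV): kg·m²/s³  ✗

Only force has units kg·m/s².

Answer: force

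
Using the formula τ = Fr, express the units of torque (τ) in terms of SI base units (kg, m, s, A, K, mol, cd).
Units of each symbol in τ = Fr:
  F (force): kg·m/s²
  r (lever arm): m

Multiplying the contributions: [kg·m/s²] · [m]
Adding exponents of each base unit: kg: 1, m: 2, s: -2
SI base units of torque: kg·m²/s²

Answer: kg·m²/s²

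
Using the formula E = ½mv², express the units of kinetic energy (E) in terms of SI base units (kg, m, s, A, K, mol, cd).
Units of each symbol in E = ½mv²:
  m (mass): kg
  v (speed): m/s  → to the power 2, contributes m²/s²
  The factor ½ is dimensionless.

Multiplying the contributions: [kg] · [m²/s²]
Adding exponents of each base unit: kg: 1, m: 2, s: -2
SI base units of kinetic energy: kg·m²/s²

Answer: kg·m²/s²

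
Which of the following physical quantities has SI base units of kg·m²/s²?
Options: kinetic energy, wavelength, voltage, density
Checking the SI base units of each option:
  kinetic energy (E = ½mv²): kg·m²/s²  ✓ matches
  wavelength (λ = v/f): m  ✗
  voltage (V = IR): kg·m²/(s³·A)  ✗
  density (ρ = m/V): kg/m³  ✗

Only kinetic energy has units kg·m²/s².

Answer: kinetic energy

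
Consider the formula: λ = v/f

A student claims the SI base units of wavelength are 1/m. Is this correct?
Units of each symbol in λ = v/f:
  v (wave speed): m/s
  f (frequency): 1/s  → in the denominator, contributes s

Multiplying the contributions: [m/s] · [s]
Adding exponents of each base unit: m: 1
SI base units of wavelength: m

The claimed units 1/m (exponents m: -1) do not match the derived units m (exponents m: 1), so the claim is incorrect.

Answer: No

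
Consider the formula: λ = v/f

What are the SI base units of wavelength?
Units of each symbol in λ = v/f:
  v (wave speed): m/s
  f (frequency): 1/s  → in the denominator, contributes s

Multiplying the contributions: [m/s] · [s]
Adding exponents of each base unit: m: 1
SI base units of wavelength: m

Answer: m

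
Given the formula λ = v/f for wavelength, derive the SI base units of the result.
Units of each symbol in λ = v/f:
  v (wave speed): m/s
  f (frequency): 1/s  → in the denominator, contributes s

Multiplying the contributions: [m/s] · [s]
Adding exponents of each base unit: m: 1
SI base units of wavelength: m

Answer: m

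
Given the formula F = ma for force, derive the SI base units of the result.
Units of each symbol in F = ma:
  m (mass): kg
  a (acceleration): m/s²

Multiplying the contributions: [kg] · [m/s²]
Adding exponents of each base unit: kg: 1, m: 1, s: -2
SI base units of force: kg·m/s²

Answer: kg·m/s²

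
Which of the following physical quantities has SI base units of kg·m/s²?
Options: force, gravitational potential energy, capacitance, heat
Checking the SI base units of each option:
  force (F = ma): kg·m/s²  ✓ matches
  gravitational potential energy (U = -GMm/r): kg·m²/s²  ✗
  capacitance (C = Q/V): s⁴·A²/(kg·m²)  ✗
  heat (Q = mcΔT): kg·m²/s²  ✗

Only force has units kg·m/s².

Answer: force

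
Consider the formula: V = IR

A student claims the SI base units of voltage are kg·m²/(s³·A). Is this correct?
Units of each symbol in V = IR:
  I (current): A
  R (resistance, in ohms): kg·m²/(s³·A²)

Multiplying the contributions: [A] · [kg·m²/(s³·A²)]
Adding exponents of each base unit: kg: 1, m: 2, s: -3, A: -1
SI base units of voltage: kg·m²/(s³·A)

The claimed units kg·m²/(s³·A) match the derived units, so the claim is correct.

Answer: Yes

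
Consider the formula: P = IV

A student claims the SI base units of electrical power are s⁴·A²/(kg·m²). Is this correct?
Units of each symbol in P = IV:
  I (current): A
  V (voltage, in volts): kg·m²/(s³·A)

Multiplying the contributions: [A] · [kg·m²/(s³·A)]
Adding exponents of each base unit: kg: 1, m: 2, s: -3
SI base units of electrical power: kg·m²/s³

The claimed units s⁴·A²/(kg·m²) (exponents kg: -1, m: -2, s: 4, A: 2) do not match the derived units kg·m²/s³ (exponents kg: 1, m: 2, s: -3), so the claim is incorrect.

Answer: No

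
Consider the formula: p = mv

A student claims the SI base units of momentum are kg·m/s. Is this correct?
Units of each symbol in p = mv:
  m (mass): kg
  v (velocity): m/s

Multiplying the contributions: [kg] · [m/s]
Adding exponents of each base unit: kg: 1, m: 1, s: -1
SI base units of momentum: kg·m/s

The claimed units kg·m/s match the derived units, so the claim is correct.

Answer: Yes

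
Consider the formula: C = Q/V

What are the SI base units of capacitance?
Units of each symbol in C = Q/V:
  Q (charge, in coulombs): s·A
  V (voltage, in volts): kg·m²/(s³·A)  → in the denominator, contributes s³·A/(kg·m²)

Multiplying the contributions: [s·A] · [s³·A/(kg·m²)]
Adding exponents of each base unit: kg: -1, m: -2, s: 4, A: 2
SI base units of capacitance: s⁴·A²/(kg·m²)

Answer: s⁴·A²/(kg·m²)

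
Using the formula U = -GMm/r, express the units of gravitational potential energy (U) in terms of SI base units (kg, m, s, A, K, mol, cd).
Units of each symbol in U = -GMm/r:
  G (gravitational constant): m³/(kg·s²)
  M (mass): kg
  m (mass): kg
  r (distance): m  → in the denominator, contributes 1/m
  The minus sign does not affect the units.

Multiplying the contributions: [m³/(kg·s²)] · [kg] · [kg] · [1/m]
Adding exponents of each base unit: kg: 1, m: 2, s: -2
SI base units of gravitational potential energy: kg·m²/s²

Answer: kg·m²/s²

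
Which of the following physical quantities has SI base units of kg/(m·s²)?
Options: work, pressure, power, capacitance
Checking the SI base units of each option:
  work (W = Fd): kg·m²/s²  ✗
  pressure (P = F/A): kg/(m·s²)  ✓ matches
  power (P = W/t): kg·m²/s³  ✗
  capacitance (C = Q/V): s⁴·A²/(kg·m²)  ✗

Only pressure has units kg/(m·s²).

Answer: pressure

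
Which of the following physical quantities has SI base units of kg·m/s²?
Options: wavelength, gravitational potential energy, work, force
Checking the SI base units of each option:
  wavelength (λ = v/f): m  ✗
  gravitational potential energy (U = -GMm/r): kg·m²/s²  ✗
  work (W = Fd): kg·m²/s²  ✗
  force (F = ma): kg·m/s²  ✓ matches

Only force has units kg·m/s².

Answer: force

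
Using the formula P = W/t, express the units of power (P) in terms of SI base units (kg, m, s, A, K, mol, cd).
Units of each symbol in P = W/t:
  W (work): kg·m²/s²
  t (time): s  → in the denominator, contributes 1/s

Multiplying the contributions: [kg·m²/s²] · [1/s]
Adding exponents of each base unit: kg: 1, m: 2, s: -3
SI base units of power: kg·m²/s³

Answer: kg·m²/s³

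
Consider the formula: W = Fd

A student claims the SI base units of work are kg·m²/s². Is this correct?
Units of each symbol in W = Fd:
  F (force): kg·m/s²
  d (displacement): m

Multiplying the contributions: [kg·m/s²] · [m]
Adding exponents of each base unit: kg: 1, m: 2, s: -2
SI base units of work: kg·m²/s²

The claimed units kg·m²/s² match the derived units, so the claim is correct.

Answer: Yes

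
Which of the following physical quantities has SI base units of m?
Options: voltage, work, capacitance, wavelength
Checking the SI base units of each option:
  voltage (V = IR): kg·m²/(s³·A)  ✗
  work (W = Fd): kg·m²/s²  ✗
  capacitance (C = Q/V): s⁴·A²/(kg·m²)  ✗
  wavelength (λ = v/f): m  ✓ matches

Only wavelength has units m.

Answer: wavelength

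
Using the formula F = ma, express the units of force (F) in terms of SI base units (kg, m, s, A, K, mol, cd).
Units of each symbol in F = ma:
  m (mass): kg
  a (acceleration): m/s²

Multiplying the contributions: [kg] · [m/s²]
Adding exponents of each base unit: kg: 1, m: 1, s: -2
SI base units of force: kg·m/s²

Answer: kg·m/s²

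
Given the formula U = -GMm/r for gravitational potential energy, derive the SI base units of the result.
Units of each symbol in U = -GMm/r:
  G (gravitational constant): m³/(kg·s²)
  M (mass): kg
  m (mass): kg
  r (distance): m  → in the denominator, contributes 1/m
  The minus sign does not affect the units.

Multiplying the contributions: [m³/(kg·s²)] · [kg] · [kg] · [1/m]
Adding exponents of each base unit: kg: 1, m: 2, s: -2
SI base units of gravitational potential energy: kg·m²/s²

Answer: kg·m²/s²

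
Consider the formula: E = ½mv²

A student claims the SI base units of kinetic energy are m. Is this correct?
Units of each symbol in E = ½mv²:
  m (mass): kg
  v (speed): m/s  → to the power 2, contributes m²/s²
  The factor ½ is dimensionless.

Multiplying the contributions: [kg] · [m²/s²]
Adding exponents of each base unit: kg: 1, m: 2, s: -2
SI base units of kinetic energy: kg·m²/s²

The claimed units m (exponents m: 1) do not match the derived units kg·m²/s² (exponents kg: 1, m: 2, s: -2), so the claim is incorrect.

Answer: No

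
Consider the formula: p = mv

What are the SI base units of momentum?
Units of each symbol in p = mv:
  m (mass): kg
  v (velocity): m/s

Multiplying the contributions: [kg] · [m/s]
Adding exponents of each base unit: kg: 1, m: 1, s: -1
SI base units of momentum: kg·m/s

Answer: kg·m/s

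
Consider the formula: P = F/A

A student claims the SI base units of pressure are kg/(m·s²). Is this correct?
Units of each symbol in P = F/A:
  F (force): kg·m/s²
  A (area): m²  → in the denominator, contributes 1/m²

Multiplying the contributions: [kg·m/s²] · [1/m²]
Adding exponents of each base unit: kg: 1, m: -1, s: -2
SI base units of pressure: kg/(m·s²)

The claimed units kg/(m·s²) match the derived units, so the claim is correct.

Answer: Yes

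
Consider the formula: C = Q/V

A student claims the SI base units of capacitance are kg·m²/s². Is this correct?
Units of each symbol in C = Q/V:
  Q (charge, in coulombs): s·A
  V (voltage, in volts): kg·m²/(s³·A)  → in the denominator, contributes s³·A/(kg·m²)

Multiplying the contributions: [s·A] · [s³·A/(kg·m²)]
Adding exponents of each base unit: kg: -1, m: -2, s: 4, A: 2
SI base units of capacitance: s⁴·A²/(kg·m²)

The claimed units kg·m²/s² (exponents kg: 1, m: 2, s: -2) do not match the derived units s⁴·A²/(kg·m²) (exponents kg: -1, m: -2, s: 4, A: 2), so the claim is incorrect.

Answer: No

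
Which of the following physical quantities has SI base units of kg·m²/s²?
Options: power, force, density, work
Checking the SI base units of each option:
  power (P = W/t): kg·m²/s³  ✗
  force (F = ma): kg·m/s²  ✗
  density (ρ = m/V): kg/m³  ✗
  work (W = Fd): kg·m²/s²  ✓ matches

Only work has units kg·m²/s².

Answer: work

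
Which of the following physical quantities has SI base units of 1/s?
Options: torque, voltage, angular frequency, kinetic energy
Checking the SI base units of each option:
  torque (τ = Fr): kg·m²/s²  ✗
  voltage (V = IR): kg·m²/(s³·A)  ✗
  angular frequency (ω = 2πf): 1/s  ✓ matches
  kinetic energy (E = ½mv²): kg·m²/s²  ✗

Only angular frequency has units 1/s.

Answer: angular frequency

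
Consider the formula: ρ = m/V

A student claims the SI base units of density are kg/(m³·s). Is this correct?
Units of each symbol in ρ = m/V:
  m (mass): kg
  V (volume): m³  → in the denominator, contributes 1/m³

Multiplying the contributions: [kg] · [1/m³]
Adding exponents of each base unit: kg: 1, m: -3
SI base units of density: kg/m³

The claimed units kg/(m³·s) (exponents kg: 1, m: -3, s: -1) do not match the derived units kg/m³ (exponents kg: 1, m: -3), so the claim is incorrect.

Answer: No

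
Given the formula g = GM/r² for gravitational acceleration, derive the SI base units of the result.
Units of each symbol in g = GM/r²:
  G (gravitational constant): m³/(kg·s²)
  M (mass): kg
  r (distance): m  → to the power 2 in the denominator, contributes 1/m²

Multiplying the contributions: [m³/(kg·s²)] · [kg] · [1/m²]
Adding exponents of each base unit: m: 1, s: -2
SI base units of gravitational acceleration: m/s²

Answer: m/s²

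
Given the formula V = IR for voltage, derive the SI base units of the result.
Units of each symbol in V = IR:
  I (current): A
  R (resistance, in ohms): kg·m²/(s³·A²)

Multiplying the contributions: [A] · [kg·m²/(s³·A²)]
Adding exponents of each base unit: kg: 1, m: 2, s: -3, A: -1
SI base units of voltage: kg·m²/(s³·A)

Answer: kg·m²/(s³·A)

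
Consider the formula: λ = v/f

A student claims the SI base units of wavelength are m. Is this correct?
Units of each symbol in λ = v/f:
  v (wave speed): m/s
  f (frequency): 1/s  → in the denominator, contributes s

Multiplying the contributions: [m/s] · [s]
Adding exponents of each base unit: m: 1
SI base units of wavelength: m

The claimed units m match the derived units, so the claim is correct.

Answer: Yes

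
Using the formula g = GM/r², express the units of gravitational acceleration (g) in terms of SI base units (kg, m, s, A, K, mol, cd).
Units of each symbol in g = GM/r²:
  G (gravitational constant): m³/(kg·s²)
  M (mass): kg
  r (distance): m  → to the power 2 in the denominator, contributes 1/m²

Multiplying the contributions: [m³/(kg·s²)] · [kg] · [1/m²]
Adding exponents of each base unit: m: 1, s: -2
SI base units of gravitational acceleration: m/s²

Answer: m/s²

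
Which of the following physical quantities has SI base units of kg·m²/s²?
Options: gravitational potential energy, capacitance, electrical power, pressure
Checking the SI base units of each option:
  gravitational potential energy (U = -GMm/r): kg·m²/s²  ✓ matches
  capacitance (C = Q/V): s⁴·A²/(kg·m²)  ✗
  electrical power (P = IV): kg·m²/s³  ✗
  pressure (P = F/A): kg/(m·s²)  ✗

Only gravitational potential energy has units kg·m²/s².

Answer: gravitational potential energy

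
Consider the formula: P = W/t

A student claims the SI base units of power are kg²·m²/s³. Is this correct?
Units of each symbol in P = W/t:
  W (work): kg·m²/s²
  t (time): s  → in the denominator, contributes 1/s

Multiplying the contributions: [kg·m²/s²] · [1/s]
Adding exponents of each base unit: kg: 1, m: 2, s: -3
SI base units of power: kg·m²/s³

The claimed units kg²·m²/s³ (exponents kg: 2, m: 2, s: -3) do not match the derived units kg·m²/s³ (exponents kg: 1, m: 2, s: -3), so the claim is incorrect.

Answer: No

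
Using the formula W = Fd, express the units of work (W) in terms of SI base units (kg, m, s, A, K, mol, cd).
Units of each symbol in W = Fd:
  F (force): kg·m/s²
  d (displacement): m

Multiplying the contributions: [kg·m/s²] · [m]
Adding exponents of each base unit: kg: 1, m: 2, s: -2
SI base units of work: kg·m²/s²

Answer: kg·m²/s²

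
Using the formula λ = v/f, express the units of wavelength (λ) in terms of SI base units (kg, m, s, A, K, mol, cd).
Units of each symbol in λ = v/f:
  v (wave speed): m/s
  f (frequency): 1/s  → in the denominator, contributes s

Multiplying the contributions: [m/s] · [s]
Adding exponents of each base unit: m: 1
SI base units of wavelength: m

Answer: m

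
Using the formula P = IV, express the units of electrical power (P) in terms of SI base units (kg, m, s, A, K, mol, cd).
Units of each symbol in P = IV:
  I (current): A
  V (voltage, in volts): kg·m²/(s³·A)

Multiplying the contributions: [A] · [kg·m²/(s³·A)]
Adding exponents of each base unit: kg: 1, m: 2, s: -3
SI base units of electrical power: kg·m²/s³

Answer: kg·m²/s³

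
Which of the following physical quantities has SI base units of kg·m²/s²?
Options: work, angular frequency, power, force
Checking the SI base units of each option:
  work (W = Fd): kg·m²/s²  ✓ matches
  angular frequency (ω = 2πf): 1/s  ✗
  power (P = W/t): kg·m²/s³  ✗
  force (F = ma): kg·m/s²  ✗

Only work has units kg·m²/s².

Answer: work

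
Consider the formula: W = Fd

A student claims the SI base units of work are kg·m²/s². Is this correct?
Units of each symbol in W = Fd:
  F (force): kg·m/s²
  d (displacement): m

Multiplying the contributions: [kg·m/s²] · [m]
Adding exponents of each base unit: kg: 1, m: 2, s: -2
SI base units of work: kg·m²/s²

The claimed units kg·m²/s² match the derived units, so the claim is correct.

Answer: Yes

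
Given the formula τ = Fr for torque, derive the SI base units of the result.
Units of each symbol in τ = Fr:
  F (force): kg·m/s²
  r (lever arm): m

Multiplying the contributions: [kg·m/s²] · [m]
Adding exponents of each base unit: kg: 1, m: 2, s: -2
SI base units of torque: kg·m²/s²

Answer: kg·m²/s²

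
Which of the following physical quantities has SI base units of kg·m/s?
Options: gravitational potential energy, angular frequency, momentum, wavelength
Checking the SI base units of each option:
  gravitational potential energy (U = -GMm/r): kg·m²/s²  ✗
  angular frequency (ω = 2πf): 1/s  ✗
  momentum (p = mv): kg·m/s  ✓ matches
  wavelength (λ = v/f): m  ✗

Only momentum has units kg·m/s.

Answer: momentum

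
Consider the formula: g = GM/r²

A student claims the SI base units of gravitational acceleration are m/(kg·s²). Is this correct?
Units of each symbol in g = GM/r²:
  G (gravitational constant): m³/(kg·s²)
  M (mass): kg
  r (distance): m  → to the power 2 in the denominator, contributes 1/m²

Multiplying the contributions: [m³/(kg·s²)] · [kg] · [1/m²]
Adding exponents of each base unit: m: 1, s: -2
SI base units of gravitational acceleration: m/s²

The claimed units m/(kg·s²) (exponents kg: -1, m: 1, s: -2) do not match the derived units m/s² (exponents m: 1, s: -2), so the claim is incorrect.

Answer: No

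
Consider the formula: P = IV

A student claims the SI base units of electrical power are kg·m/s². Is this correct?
Units of each symbol in P = IV:
  I (current): A
  V (voltage, in volts): kg·m²/(s³·A)

Multiplying the contributions: [A] · [kg·m²/(s³·A)]
Adding exponents of each base unit: kg: 1, m: 2, s: -3
SI base units of electrical power: kg·m²/s³

The claimed units kg·m/s² (exponents kg: 1, m: 1, s: -2) do not match the derived units kg·m²/s³ (exponents kg: 1, m: 2, s: -3), so the claim is incorrect.

Answer: No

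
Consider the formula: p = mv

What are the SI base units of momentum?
Units of each symbol in p = mv:
  m (mass): kg
  v (velocity): m/s

Multiplying the contributions: [kg] · [m/s]
Adding exponents of each base unit: kg: 1, m: 1, s: -1
SI base units of momentum: kg·m/s

Answer: kg·m/s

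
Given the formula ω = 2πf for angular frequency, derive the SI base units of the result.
Units of each symbol in ω = 2πf:
  f (frequency): 1/s
  The factor 2π is dimensionless.

Multiplying the contributions: [1/s]
Adding exponents of each base unit: s: -1
SI base units of angular frequency: 1/s

Answer: 1/s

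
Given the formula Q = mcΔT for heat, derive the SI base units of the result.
Units of each symbol in Q = mcΔT:
  m (mass): kg
  c (specific heat capacity, in J/(kg·K)): m²/(s²·K)
  ΔT (temperature change): K

Multiplying the contributions: [kg] · [m²/(s²·K)] · [K]
Adding exponents of each base unit: kg: 1, m: 2, s: -2
SI base units of heat: kg·m²/s²

Answer: kg·m²/s²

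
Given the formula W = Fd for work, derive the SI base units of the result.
Units of each symbol in W = Fd:
  F (force): kg·m/s²
  d (displacement): m

Multiplying the contributions: [kg·m/s²] · [m]
Adding exponents of each base unit: kg: 1, m: 2, s: -2
SI base units of work: kg·m²/s²

Answer: kg·m²/s²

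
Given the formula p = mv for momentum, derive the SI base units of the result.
Units of each symbol in p = mv:
  m (mass): kg
  v (velocity): m/s

Multiplying the contributions: [kg] · [m/s]
Adding exponents of each base unit: kg: 1, m: 1, s: -1
SI base units of momentum: kg·m/s

Answer: kg·m/s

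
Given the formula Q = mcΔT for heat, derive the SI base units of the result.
Units of each symbol in Q = mcΔT:
  m (mass): kg
  c (specific heat capacity, in J/(kg·K)): m²/(s²·K)
  ΔT (temperature change): K

Multiplying the contributions: [kg] · [m²/(s²·K)] · [K]
Adding exponents of each base unit: kg: 1, m: 2, s: -2
SI base units of heat: kg·m²/s²

Answer: kg·m²/s²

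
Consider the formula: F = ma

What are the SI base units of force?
Units of each symbol in F = ma:
  m (mass): kg
  a (acceleration): m/s²

Multiplying the contributions: [kg] · [m/s²]
Adding exponents of each base unit: kg: 1, m: 1, s: -2
SI base units of force: kg·m/s²

Answer: kg·m/s²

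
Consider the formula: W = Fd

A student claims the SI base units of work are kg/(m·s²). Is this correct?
Units of each symbol in W = Fd:
  F (force): kg·m/s²
  d (displacement): m

Multiplying the contributions: [kg·m/s²] · [m]
Adding exponents of each base unit: kg: 1, m: 2, s: -2
SI base units of work: kg·m²/s²

The claimed units kg/(m·s²) (exponents kg: 1, m: -1, s: -2) do not match the derived units kg·m²/s² (exponents kg: 1, m: 2, s: -2), so the claim is incorrect.

Answer: No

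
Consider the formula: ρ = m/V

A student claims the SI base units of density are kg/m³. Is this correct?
Units of each symbol in ρ = m/V:
  m (mass): kg
  V (volume): m³  → in the denominator, contributes 1/m³

Multiplying the contributions: [kg] · [1/m³]
Adding exponents of each base unit: kg: 1, m: -3
SI base units of density: kg/m³

The claimed units kg/m³ match the derived units, so the claim is correct.

Answer: Yes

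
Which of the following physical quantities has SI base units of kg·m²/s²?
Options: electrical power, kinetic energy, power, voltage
Checking the SI base units of each option:
  electrical power (P = IV): kg·m²/s³  ✗
  kinetic energy (E = ½mv²): kg·m²/s²  ✓ matches
  power (P = W/t): kg·m²/s³  ✗
  voltage (V = IR): kg·m²/(s³·A)  ✗

Only kinetic energy has units kg·m²/s².

Answer: kinetic energy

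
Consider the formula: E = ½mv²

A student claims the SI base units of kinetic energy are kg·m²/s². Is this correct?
Units of each symbol in E = ½mv²:
  m (mass): kg
  v (speed): m/s  → to the power 2, contributes m²/s²
  The factor ½ is dimensionless.

Multiplying the contributions: [kg] · [m²/s²]
Adding exponents of each base unit: kg: 1, m: 2, s: -2
SI base units of kinetic energy: kg·m²/s²

The claimed units kg·m²/s² match the derived units, so the claim is correct.

Answer: Yes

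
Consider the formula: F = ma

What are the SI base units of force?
Units of each symbol in F = ma:
  m (mass): kg
  a (acceleration): m/s²

Multiplying the contributions: [kg] · [m/s²]
Adding exponents of each base unit: kg: 1, m: 1, s: -2
SI base units of force: kg·m/s²

Answer: kg·m/s²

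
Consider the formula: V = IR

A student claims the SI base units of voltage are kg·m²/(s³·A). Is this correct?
Units of each symbol in V = IR:
  I (current): A
  R (resistance, in ohms): kg·m²/(s³·A²)

Multiplying the contributions: [A] · [kg·m²/(s³·A²)]
Adding exponents of each base unit: kg: 1, m: 2, s: -3, A: -1
SI base units of voltage: kg·m²/(s³·A)

The claimed units kg·m²/(s³·A) match the derived units, so the claim is correct.

Answer: Yes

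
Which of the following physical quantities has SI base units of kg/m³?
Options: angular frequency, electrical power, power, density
Checking the SI base units of each option:
  angular frequency (ω = 2πf): 1/s  ✗
  electrical power (P = IV): kg·m²/s³  ✗
  power (P = W/t): kg·m²/s³  ✗
  density (ρ = m/V): kg/m³  ✓ matches

Only density has units kg/m³.

Answer: density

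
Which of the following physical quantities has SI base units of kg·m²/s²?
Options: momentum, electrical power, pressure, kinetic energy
Checking the SI base units of each option:
  momentum (p = mv): kg·m/s  ✗
  electrical power (P = IV): kg·m²/s³  ✗
  pressure (P = F/A): kg/(m·s²)  ✗
  kinetic energy (E = ½mv²): kg·m²/s²  ✓ matches

Only kinetic energy has units kg·m²/s².

Answer: kinetic energy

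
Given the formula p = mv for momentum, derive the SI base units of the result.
Units of each symbol in p = mv:
  m (mass): kg
  v (velocity): m/s

Multiplying the contributions: [kg] · [m/s]
Adding exponents of each base unit: kg: 1, m: 1, s: -1
SI base units of momentum: kg·m/s

Answer: kg·m/s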